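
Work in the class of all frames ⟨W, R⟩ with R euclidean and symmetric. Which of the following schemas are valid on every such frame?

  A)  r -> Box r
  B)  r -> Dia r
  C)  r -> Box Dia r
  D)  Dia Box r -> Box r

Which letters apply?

A symmetric euclidean relation is transitive (uRv and vRw give vRu by symmetry, then uRw by the euclidean condition, applied at v).
(A) r -> Box r is equivalent to ◇p→p; it holds exactly when R ⊆ identity. Such an R need not be a subset of the identity — not valid.
(B) r -> Dia r is the dual of axiom T, which corresponds to reflexivity. Such an R need not be reflexive — not valid.
(C) r -> Box Dia r is axiom B; it is valid on a frame exactly when R is symmetric. Every such R is symmetric, so valid.
(D) Dia Box r -> Box r (the dual of axiom 5) characterises the euclidean frames. Every such R is euclidean — valid.

C, D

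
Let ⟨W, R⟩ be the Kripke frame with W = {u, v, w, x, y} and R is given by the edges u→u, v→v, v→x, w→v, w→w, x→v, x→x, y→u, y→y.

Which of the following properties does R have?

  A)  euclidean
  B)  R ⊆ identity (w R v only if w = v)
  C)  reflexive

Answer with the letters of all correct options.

(A) not euclidean: w R v and w R w but not v R w.
(B) not ⊆ identity: v R x with v ≠ x.
(C) reflexive: each world relates to itself.

C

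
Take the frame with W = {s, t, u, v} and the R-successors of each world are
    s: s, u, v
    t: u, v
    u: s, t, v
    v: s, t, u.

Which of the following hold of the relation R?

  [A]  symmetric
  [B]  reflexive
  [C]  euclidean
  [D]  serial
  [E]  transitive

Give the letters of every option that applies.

(A) symmetric: every R-edge is matched by its reverse.
(B) not reflexive: not t R t.
(C) not euclidean: u R s and u R t but not s R t.
(D) serial: every world has an R-successor.
(E) not transitive: s R u and u R t but not s R t.

A, D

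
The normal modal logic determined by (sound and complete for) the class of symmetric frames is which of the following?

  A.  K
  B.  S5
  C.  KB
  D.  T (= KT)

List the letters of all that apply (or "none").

C

(A) K is determined by the class of arbitrary frames.
(B) S5 is determined by the class of reflexive, symmetric, and transitive frames.
(C) KB is determined by exactly this class.
(D) T (= KT) is determined by the class of reflexive frames.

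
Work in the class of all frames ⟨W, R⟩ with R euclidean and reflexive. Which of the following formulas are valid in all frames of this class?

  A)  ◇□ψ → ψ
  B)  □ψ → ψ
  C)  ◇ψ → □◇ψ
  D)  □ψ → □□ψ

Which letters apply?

A reflexive euclidean relation is also symmetric (from wRw and wRv the euclidean condition gives vRw) and hence transitive; it is an equivalence relation.
(A) the dual of axiom B: valid iff R is symmetric. Every such R is symmetric — valid.
(B) □ψ → ψ (axiom T) characterises the reflexive frames. Every such R is reflexive — valid.
(C) ◇ψ → □◇ψ (axiom 5) characterises the euclidean frames. Every such R is euclidean — valid.
(D) □ψ → □□ψ is axiom 4, which corresponds to transitivity. Every such R is transitive — valid.

A, B, C, D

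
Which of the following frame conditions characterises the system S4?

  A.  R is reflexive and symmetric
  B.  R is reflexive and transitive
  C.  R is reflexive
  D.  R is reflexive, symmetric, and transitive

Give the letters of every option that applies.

(A) this class determines B (= KTB), not S4.
(B) S4 is sound and complete for exactly this class.
(C) this class determines T (= KT), not S4.
(D) this class determines S5, not S4.

B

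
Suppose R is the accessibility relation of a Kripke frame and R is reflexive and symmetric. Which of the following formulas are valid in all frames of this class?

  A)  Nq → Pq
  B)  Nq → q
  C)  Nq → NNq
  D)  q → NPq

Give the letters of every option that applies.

Reflexive relations are serial.
(A) Nq → Pq (axiom D) characterises the serial frames. Every such R is serial — valid.
(B) Nq → q is axiom T, which corresponds to reflexivity. Every such R is reflexive — valid.
(C) Nq → NNq is axiom 4, which corresponds to transitivity. Such an R need not be transitive — not valid.
(D) q → NPq (axiom B) characterises the symmetric frames. Every such R is symmetric — valid.

A, B, D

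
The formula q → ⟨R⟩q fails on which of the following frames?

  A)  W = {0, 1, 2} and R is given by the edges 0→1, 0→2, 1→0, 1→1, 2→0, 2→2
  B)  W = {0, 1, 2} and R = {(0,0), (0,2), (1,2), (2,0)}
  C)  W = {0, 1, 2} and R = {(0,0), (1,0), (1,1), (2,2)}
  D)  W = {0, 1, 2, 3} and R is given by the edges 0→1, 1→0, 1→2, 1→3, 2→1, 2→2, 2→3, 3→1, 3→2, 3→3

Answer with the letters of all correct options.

A, B, D

The schema q → ⟨R⟩q is the dual of axiom T; it is valid on a frame iff R is reflexive.
(A) R is not reflexive (not 0 R 0), so the schema fails here.
(B) R is not reflexive (not 1 R 1), so the schema fails here.
(C) R is reflexive (each world relates to itself), so the schema is valid here.
(D) R is not reflexive (not 0 R 0), so the schema fails here.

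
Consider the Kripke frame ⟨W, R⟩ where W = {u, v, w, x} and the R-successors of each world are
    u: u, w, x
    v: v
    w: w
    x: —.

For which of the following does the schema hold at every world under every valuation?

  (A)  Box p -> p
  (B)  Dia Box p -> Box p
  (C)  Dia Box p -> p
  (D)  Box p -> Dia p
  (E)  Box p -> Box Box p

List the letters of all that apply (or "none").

E

R is not reflexive: not x R x.
R is not symmetric: u R w but not w R u.
R is transitive: R is closed under composition.
R is not euclidean: u R w and u R u but not w R u.
R is not serial: x has no R-successor.
(A) Box p -> p (axiom T) characterises the reflexive frames. R is not reflexive — not valid.
(B) Dia Box p -> Box p (the dual of axiom 5) characterises the euclidean frames. R is not euclidean — not valid.
(C) Dia Box p -> p is the dual of axiom B; it is valid on a frame exactly when R is symmetric. R is not symmetric, so not valid.
(D) axiom D: valid iff R is serial. R is not serial — not valid.
(E) Box p -> Box Box p (axiom 4) characterises the transitive frames. R is transitive — valid.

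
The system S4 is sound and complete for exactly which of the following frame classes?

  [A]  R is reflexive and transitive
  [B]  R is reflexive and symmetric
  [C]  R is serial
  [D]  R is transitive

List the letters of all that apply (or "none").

A

(A) S4 is sound and complete for exactly this class.
(B) this class determines B (= KTB), not S4.
(C) this class determines D, not S4.
(D) this class determines K4, not S4.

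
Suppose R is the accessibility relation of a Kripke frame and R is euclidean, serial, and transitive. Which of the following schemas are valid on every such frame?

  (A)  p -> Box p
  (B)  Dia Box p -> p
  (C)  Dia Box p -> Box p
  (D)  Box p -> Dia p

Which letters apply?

(A) p -> Box p is equivalent to ◇p→p; it holds exactly when R ⊆ identity. Such an R need not be a subset of the identity — not valid.
(B) Dia Box p -> p (the dual of axiom B) characterises the symmetric frames. Such an R need not be symmetric — not valid.
(C) Dia Box p -> Box p is the dual of axiom 5; it is valid on a frame exactly when R is euclidean. Every such R is euclidean, so valid.
(D) Box p -> Dia p (axiom D) characterises the serial frames. Every such R is serial — valid.

C, D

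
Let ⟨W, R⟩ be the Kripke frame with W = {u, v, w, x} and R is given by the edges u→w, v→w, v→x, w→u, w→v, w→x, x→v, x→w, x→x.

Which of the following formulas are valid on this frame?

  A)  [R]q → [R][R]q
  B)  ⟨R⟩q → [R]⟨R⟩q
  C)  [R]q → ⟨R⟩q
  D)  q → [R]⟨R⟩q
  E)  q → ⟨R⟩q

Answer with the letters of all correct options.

R is not reflexive: not u R u.
R is symmetric: every R-edge is matched by its reverse.
R is not transitive: u R w and w R u but not u R u.
R is not euclidean: w R u and w R v but not u R v.
R is serial: every world has an R-successor.
(A) [R]q → [R][R]q is axiom 4, which corresponds to transitivity. R is not transitive — not valid.
(B) ⟨R⟩q → [R]⟨R⟩q (axiom 5) characterises the euclidean frames. R is not euclidean — not valid.
(C) axiom D: valid iff R is serial. R is serial — valid.
(D) q → [R]⟨R⟩q is axiom B; it is valid on a frame exactly when R is symmetric. R is symmetric, so valid.
(E) q → ⟨R⟩q is the dual of axiom T, which corresponds to reflexivity. R is not reflexive — not valid.

C, D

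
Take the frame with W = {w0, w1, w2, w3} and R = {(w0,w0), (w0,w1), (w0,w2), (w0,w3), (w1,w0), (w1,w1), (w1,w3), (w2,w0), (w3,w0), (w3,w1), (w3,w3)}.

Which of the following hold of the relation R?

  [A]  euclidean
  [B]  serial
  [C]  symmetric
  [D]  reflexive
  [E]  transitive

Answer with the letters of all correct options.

B, C

(A) not euclidean: w0 R w1 and w0 R w2 but not w1 R w2.
(B) serial: every world has an R-successor.
(C) symmetric: every R-edge is matched by its reverse.
(D) not reflexive: not w2 R w2.
(E) not transitive: w1 R w0 and w0 R w2 but not w1 R w2.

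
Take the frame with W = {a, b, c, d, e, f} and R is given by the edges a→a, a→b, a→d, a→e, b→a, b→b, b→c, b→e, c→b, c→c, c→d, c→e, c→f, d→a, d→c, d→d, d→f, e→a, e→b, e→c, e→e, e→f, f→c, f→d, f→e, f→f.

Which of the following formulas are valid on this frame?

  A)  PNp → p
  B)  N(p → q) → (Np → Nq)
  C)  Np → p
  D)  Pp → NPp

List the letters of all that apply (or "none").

A, B, C

R is reflexive: each world relates to itself.
R is symmetric: every R-edge is matched by its reverse.
R is not euclidean: a R b and a R d but not b R d.
(A) PNp → p (the dual of axiom B) characterises the symmetric frames. R is symmetric — valid.
(B) this is just K, valid on every normal frame.
(C) Np → p is axiom T, which corresponds to reflexivity. R is reflexive — valid.
(D) Pp → NPp is axiom 5; it is valid on a frame exactly when R is euclidean. R is not euclidean, so not valid.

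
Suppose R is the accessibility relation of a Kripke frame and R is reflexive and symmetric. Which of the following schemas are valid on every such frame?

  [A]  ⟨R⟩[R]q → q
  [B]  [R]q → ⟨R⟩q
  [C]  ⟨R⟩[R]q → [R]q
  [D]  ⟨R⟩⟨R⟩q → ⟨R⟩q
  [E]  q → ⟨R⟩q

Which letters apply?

A, B, E

Reflexive relations are serial.
(A) ⟨R⟩[R]q → q is the dual of axiom B, which corresponds to symmetry. Every such R is symmetric — valid.
(B) [R]q → ⟨R⟩q is axiom D; it is valid on a frame exactly when R is serial. Every such R is serial, so valid.
(C) the dual of axiom 5: valid iff R is euclidean. Such an R need not be euclidean — not valid.
(D) ⟨R⟩⟨R⟩q → ⟨R⟩q is the dual of axiom 4; it is valid on a frame exactly when R is transitive. Such an R need not be transitive, so not valid.
(E) q → ⟨R⟩q is the dual of axiom T; it is valid on a frame exactly when R is reflexive. Every such R is reflexive, so valid.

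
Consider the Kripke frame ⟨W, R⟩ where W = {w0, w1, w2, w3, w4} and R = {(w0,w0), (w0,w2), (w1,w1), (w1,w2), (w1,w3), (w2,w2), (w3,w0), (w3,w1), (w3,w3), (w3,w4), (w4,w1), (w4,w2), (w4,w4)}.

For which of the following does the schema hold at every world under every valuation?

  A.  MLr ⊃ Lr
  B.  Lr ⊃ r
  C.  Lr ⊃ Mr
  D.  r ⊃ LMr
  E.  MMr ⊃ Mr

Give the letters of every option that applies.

R is reflexive: each world relates to itself.
R is not symmetric: w0 R w2 but not w2 R w0.
R is not transitive: w1 R w3 and w3 R w0 but not w1 R w0.
R is not euclidean: w0 R w2 and w0 R w0 but not w2 R w0.
R is serial: every world has an R-successor.
(A) the dual of axiom 5: valid iff R is euclidean. R is not euclidean — not valid.
(B) Lr ⊃ r is axiom T; it is valid on a frame exactly when R is reflexive. R is reflexive, so valid.
(C) Lr ⊃ Mr is axiom D, which corresponds to seriality. R is serial — valid.
(D) r ⊃ LMr is axiom B; it is valid on a frame exactly when R is symmetric. R is not symmetric, so not valid.
(E) the dual of axiom 4: valid iff R is transitive. R is not transitive — not valid.

B, C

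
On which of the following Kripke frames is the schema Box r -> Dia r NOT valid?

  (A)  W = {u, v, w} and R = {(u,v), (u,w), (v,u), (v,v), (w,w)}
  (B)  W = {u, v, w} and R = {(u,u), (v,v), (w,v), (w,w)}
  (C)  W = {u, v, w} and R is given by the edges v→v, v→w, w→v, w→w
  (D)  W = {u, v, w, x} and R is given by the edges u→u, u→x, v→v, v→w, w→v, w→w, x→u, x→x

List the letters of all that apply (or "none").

C

The schema Box r -> Dia r is axiom D; it is valid on a frame iff R is serial.
(A) R is serial (every world has an R-successor), so the schema is valid here.
(B) R is serial (every world has an R-successor), so the schema is valid here.
(C) R is not serial (u has no R-successor), so the schema fails here.
(D) R is serial (every world has an R-successor), so the schema is valid here.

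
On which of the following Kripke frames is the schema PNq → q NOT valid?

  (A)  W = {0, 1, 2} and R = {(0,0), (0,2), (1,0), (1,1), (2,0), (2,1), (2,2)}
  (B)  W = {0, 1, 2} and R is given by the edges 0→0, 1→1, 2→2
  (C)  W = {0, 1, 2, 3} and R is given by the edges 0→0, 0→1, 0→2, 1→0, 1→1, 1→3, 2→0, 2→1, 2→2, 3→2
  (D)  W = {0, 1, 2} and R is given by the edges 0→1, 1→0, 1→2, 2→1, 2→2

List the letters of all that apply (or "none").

The schema PNq → q is the dual of axiom B; it is valid on a frame iff R is symmetric.
(A) R is not symmetric (1 R 0 but not 0 R 1), so the schema fails here.
(B) R is symmetric (every R-edge is matched by its reverse), so the schema is valid here.
(C) R is not symmetric (1 R 3 but not 3 R 1), so the schema fails here.
(D) R is symmetric (every R-edge is matched by its reverse), so the schema is valid here.

A, C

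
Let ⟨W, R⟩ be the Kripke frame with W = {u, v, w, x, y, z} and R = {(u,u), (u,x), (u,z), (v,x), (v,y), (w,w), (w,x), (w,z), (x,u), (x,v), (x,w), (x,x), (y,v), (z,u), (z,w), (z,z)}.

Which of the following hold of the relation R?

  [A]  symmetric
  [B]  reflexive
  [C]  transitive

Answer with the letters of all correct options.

A

(A) symmetric: every R-edge is matched by its reverse.
(B) not reflexive: not v R v.
(C) not transitive: u R x and x R v but not u R v.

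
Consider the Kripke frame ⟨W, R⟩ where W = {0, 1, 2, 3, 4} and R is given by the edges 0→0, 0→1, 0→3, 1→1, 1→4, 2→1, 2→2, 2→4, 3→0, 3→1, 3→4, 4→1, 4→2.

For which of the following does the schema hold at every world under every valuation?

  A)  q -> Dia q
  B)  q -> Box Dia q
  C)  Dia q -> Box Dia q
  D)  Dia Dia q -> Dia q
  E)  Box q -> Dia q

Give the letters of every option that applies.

R is not reflexive: not 3 R 3.
R is not symmetric: 0 R 1 but not 1 R 0.
R is not transitive: 0 R 1 and 1 R 4 but not 0 R 4.
R is not euclidean: 0 R 1 and 0 R 0 but not 1 R 0.
R is serial: every world has an R-successor.
(A) q -> Dia q (the dual of axiom T) characterises the reflexive frames. R is not reflexive — not valid.
(B) q -> Box Dia q is axiom B; it is valid on a frame exactly when R is symmetric. R is not symmetric, so not valid.
(C) Dia q -> Box Dia q is axiom 5, which corresponds to the euclidean property. R is not euclidean — not valid.
(D) Dia Dia q -> Dia q is the dual of axiom 4; it is valid on a frame exactly when R is transitive. R is not transitive, so not valid.
(E) Box q -> Dia q is axiom D, which corresponds to seriality. R is serial — valid.

E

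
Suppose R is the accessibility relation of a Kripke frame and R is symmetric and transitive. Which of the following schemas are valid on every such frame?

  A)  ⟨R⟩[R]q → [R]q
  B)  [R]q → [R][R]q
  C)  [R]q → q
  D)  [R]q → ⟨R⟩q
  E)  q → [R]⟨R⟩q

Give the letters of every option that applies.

A symmetric transitive relation is euclidean (uRv and uRw give vRu by symmetry, then vRw by transitivity).
(A) ⟨R⟩[R]q → [R]q (the dual of axiom 5) characterises the euclidean frames. Every such R is euclidean — valid.
(B) [R]q → [R][R]q is axiom 4, which corresponds to transitivity. Every such R is transitive — valid.
(C) axiom T: valid iff R is reflexive. Such an R need not be reflexive — not valid.
(D) [R]q → ⟨R⟩q is axiom D, which corresponds to seriality. Such an R need not be serial — not valid.
(E) axiom B: valid iff R is symmetric. Every such R is symmetric — valid.

A, B, E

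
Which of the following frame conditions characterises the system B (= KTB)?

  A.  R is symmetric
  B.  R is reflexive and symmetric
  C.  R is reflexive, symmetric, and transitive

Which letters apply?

(A) this class determines KB, not B (= KTB).
(B) B (= KTB) is sound and complete for exactly this class.
(C) this class determines S5, not B (= KTB).

B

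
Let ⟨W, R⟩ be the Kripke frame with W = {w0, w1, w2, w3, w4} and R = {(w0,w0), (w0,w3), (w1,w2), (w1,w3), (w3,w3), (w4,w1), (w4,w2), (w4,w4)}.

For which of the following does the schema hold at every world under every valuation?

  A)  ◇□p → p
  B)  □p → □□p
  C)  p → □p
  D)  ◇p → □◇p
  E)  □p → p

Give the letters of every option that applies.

none

R is not reflexive: not w1 R w1.
R is not symmetric: w0 R w3 but not w3 R w0.
R is not transitive: w4 R w1 and w1 R w3 but not w4 R w3.
R is not euclidean: w0 R w3 and w0 R w0 but not w3 R w0.
R is not a subset of the identity: w0 R w3 with w0 ≠ w3.
(A) ◇□p → p is the dual of axiom B; it is valid on a frame exactly when R is symmetric. R is not symmetric, so not valid.
(B) □p → □□p is axiom 4, which corresponds to transitivity. R is not transitive — not valid.
(C) p → □p is valid only on frames where every R-edge is a self-loop. Here R ⊄ identity — not valid.
(D) axiom 5: valid iff R is euclidean. R is not euclidean — not valid.
(E) □p → p is axiom T, which corresponds to reflexivity. R is not reflexive — not valid.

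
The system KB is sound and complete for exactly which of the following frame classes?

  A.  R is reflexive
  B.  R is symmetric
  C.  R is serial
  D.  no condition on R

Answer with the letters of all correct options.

(A) this class determines T (= KT), not KB.
(B) KB is sound and complete for exactly this class.
(C) this class determines D, not KB.
(D) this class determines K, not KB.

B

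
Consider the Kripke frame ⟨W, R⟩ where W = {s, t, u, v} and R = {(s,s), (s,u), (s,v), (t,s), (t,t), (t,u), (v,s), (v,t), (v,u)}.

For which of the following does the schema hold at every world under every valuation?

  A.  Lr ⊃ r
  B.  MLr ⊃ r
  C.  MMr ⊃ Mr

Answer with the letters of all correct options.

none

R is not reflexive: not u R u.
R is not symmetric: s R u but not u R s.
R is not transitive: s R v and v R t but not s R t.
(A) Lr ⊃ r is axiom T, which corresponds to reflexivity. R is not reflexive — not valid.
(B) MLr ⊃ r is the dual of axiom B; it is valid on a frame exactly when R is symmetric. R is not symmetric, so not valid.
(C) the dual of axiom 4: valid iff R is transitive. R is not transitive — not valid.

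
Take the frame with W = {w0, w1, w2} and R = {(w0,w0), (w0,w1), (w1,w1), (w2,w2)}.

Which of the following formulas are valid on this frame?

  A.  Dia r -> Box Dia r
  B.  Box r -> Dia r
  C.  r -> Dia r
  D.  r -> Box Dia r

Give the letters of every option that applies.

R is reflexive: each world relates to itself.
R is not symmetric: w0 R w1 but not w1 R w0.
R is not euclidean: w0 R w1 and w0 R w0 but not w1 R w0.
R is serial: every world has an R-successor.
(A) axiom 5: valid iff R is euclidean. R is not euclidean — not valid.
(B) Box r -> Dia r is axiom D; it is valid on a frame exactly when R is serial. R is serial, so valid.
(C) r -> Dia r is the dual of axiom T, which corresponds to reflexivity. R is reflexive — valid.
(D) r -> Box Dia r is axiom B; it is valid on a frame exactly when R is symmetric. R is not symmetric, so not valid.

B, C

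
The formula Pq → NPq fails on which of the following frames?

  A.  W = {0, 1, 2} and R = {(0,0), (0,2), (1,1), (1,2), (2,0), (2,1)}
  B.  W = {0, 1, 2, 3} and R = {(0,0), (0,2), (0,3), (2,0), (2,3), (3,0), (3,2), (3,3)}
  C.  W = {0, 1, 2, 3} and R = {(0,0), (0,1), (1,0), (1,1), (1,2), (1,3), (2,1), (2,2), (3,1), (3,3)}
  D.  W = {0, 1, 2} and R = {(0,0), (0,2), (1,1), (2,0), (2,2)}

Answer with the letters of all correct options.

A, B, C

The schema Pq → NPq is axiom 5; it is valid on a frame iff R is euclidean.
(A) R is not euclidean (2 R 0 and 2 R 1 but not 0 R 1), so the schema fails here.
(B) R is not euclidean (0 R 2 and 0 R 2 but not 2 R 2), so the schema fails here.
(C) R is not euclidean (1 R 0 and 1 R 2 but not 0 R 2), so the schema fails here.
(D) R is euclidean (any two R-successors of the same world are R-related), so the schema is valid here.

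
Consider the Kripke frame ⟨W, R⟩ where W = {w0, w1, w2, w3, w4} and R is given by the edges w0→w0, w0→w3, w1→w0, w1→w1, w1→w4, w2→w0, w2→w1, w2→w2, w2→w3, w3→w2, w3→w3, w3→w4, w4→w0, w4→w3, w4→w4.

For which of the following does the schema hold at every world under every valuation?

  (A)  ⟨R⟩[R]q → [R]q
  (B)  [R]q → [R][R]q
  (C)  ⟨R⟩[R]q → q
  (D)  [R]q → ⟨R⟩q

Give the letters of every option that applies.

R is not symmetric: w0 R w3 but not w3 R w0.
R is not transitive: w0 R w3 and w3 R w2 but not w0 R w2.
R is not euclidean: w0 R w3 and w0 R w0 but not w3 R w0.
R is serial: every world has an R-successor.
(A) the dual of axiom 5: valid iff R is euclidean. R is not euclidean — not valid.
(B) axiom 4: valid iff R is transitive. R is not transitive — not valid.
(C) ⟨R⟩[R]q → q (the dual of axiom B) characterises the symmetric frames. R is not symmetric — not valid.
(D) axiom D: valid iff R is serial. R is serial — valid.

D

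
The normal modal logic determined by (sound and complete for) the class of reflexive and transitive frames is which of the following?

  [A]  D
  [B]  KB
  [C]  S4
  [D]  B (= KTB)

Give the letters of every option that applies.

(A) D is determined by the class of serial frames.
(B) KB is determined by the class of symmetric frames.
(C) S4 is determined by exactly this class.
(D) B (= KTB) is determined by the class of reflexive and symmetric frames.

C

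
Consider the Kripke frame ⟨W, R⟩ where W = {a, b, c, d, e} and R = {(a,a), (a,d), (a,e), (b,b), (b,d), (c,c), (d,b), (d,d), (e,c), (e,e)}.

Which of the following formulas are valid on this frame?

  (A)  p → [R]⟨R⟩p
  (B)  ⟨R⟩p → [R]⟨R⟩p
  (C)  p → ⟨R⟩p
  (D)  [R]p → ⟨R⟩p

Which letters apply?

C, D

R is reflexive: each world relates to itself.
R is not symmetric: a R d but not d R a.
R is not euclidean: a R d and a R a but not d R a.
R is serial: every world has an R-successor.
(A) p → [R]⟨R⟩p is axiom B, which corresponds to symmetry. R is not symmetric — not valid.
(B) axiom 5: valid iff R is euclidean. R is not euclidean — not valid.
(C) p → ⟨R⟩p is the dual of axiom T, which corresponds to reflexivity. R is reflexive — valid.
(D) [R]p → ⟨R⟩p (axiom D) characterises the serial frames. R is serial — valid.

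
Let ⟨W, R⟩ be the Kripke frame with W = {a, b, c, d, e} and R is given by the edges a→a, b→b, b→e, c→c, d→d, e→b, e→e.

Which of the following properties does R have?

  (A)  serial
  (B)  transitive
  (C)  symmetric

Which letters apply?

(A) serial: every world has an R-successor.
(B) transitive: R is closed under composition.
(C) symmetric: every R-edge is matched by its reverse.

A, B, C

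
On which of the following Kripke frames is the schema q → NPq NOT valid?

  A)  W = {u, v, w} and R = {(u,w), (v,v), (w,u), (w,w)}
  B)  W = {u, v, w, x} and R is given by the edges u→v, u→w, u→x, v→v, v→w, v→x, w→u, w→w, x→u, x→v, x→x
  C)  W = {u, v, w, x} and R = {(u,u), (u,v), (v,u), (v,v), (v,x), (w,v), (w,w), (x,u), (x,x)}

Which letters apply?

B, C

The schema q → NPq is axiom B; it is valid on a frame iff R is symmetric.
(A) R is symmetric (every R-edge is matched by its reverse), so the schema is valid here.
(B) R is not symmetric (u R v but not v R u), so the schema fails here.
(C) R is not symmetric (v R x but not x R v), so the schema fails here.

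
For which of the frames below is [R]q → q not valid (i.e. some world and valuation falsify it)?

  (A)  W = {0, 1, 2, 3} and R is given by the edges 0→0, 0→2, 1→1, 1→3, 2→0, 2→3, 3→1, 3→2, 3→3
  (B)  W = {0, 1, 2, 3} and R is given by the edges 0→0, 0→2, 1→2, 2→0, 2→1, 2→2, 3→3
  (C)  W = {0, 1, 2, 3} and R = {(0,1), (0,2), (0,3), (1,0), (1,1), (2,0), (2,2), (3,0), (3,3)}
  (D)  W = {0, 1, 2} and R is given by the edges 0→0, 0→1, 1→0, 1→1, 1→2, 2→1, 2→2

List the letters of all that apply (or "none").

The schema [R]q → q is axiom T; it is valid on a frame iff R is reflexive.
(A) R is not reflexive (not 2 R 2), so the schema fails here.
(B) R is not reflexive (not 1 R 1), so the schema fails here.
(C) R is not reflexive (not 0 R 0), so the schema fails here.
(D) R is reflexive (each world relates to itself), so the schema is valid here.

A, B, C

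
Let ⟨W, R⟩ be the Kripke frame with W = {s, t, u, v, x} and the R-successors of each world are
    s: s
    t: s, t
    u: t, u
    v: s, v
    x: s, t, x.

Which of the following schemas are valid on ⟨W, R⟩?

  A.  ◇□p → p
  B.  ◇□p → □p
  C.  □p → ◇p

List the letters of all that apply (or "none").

R is not symmetric: t R s but not s R t.
R is not euclidean: t R s and t R t but not s R t.
R is serial: every world has an R-successor.
(A) ◇□p → p is the dual of axiom B, which corresponds to symmetry. R is not symmetric — not valid.
(B) ◇□p → □p is the dual of axiom 5, which corresponds to the euclidean property. R is not euclidean — not valid.
(C) □p → ◇p (axiom D) characterises the serial frames. R is serial — valid.

C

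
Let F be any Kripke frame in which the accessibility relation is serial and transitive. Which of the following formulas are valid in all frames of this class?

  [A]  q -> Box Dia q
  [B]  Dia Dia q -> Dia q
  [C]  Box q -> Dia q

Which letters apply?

(A) axiom B: valid iff R is symmetric. Such an R need not be symmetric — not valid.
(B) Dia Dia q -> Dia q is the dual of axiom 4, which corresponds to transitivity. Every such R is transitive — valid.
(C) Box q -> Dia q (axiom D) characterises the serial frames. Every such R is serial — valid.

B, C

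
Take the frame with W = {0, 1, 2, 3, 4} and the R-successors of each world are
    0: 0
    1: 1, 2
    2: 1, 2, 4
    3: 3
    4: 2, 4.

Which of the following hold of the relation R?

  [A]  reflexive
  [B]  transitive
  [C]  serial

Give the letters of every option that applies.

(A) reflexive: each world relates to itself.
(B) not transitive: 1 R 2 and 2 R 4 but not 1 R 4.
(C) serial: every world has an R-successor.

A, C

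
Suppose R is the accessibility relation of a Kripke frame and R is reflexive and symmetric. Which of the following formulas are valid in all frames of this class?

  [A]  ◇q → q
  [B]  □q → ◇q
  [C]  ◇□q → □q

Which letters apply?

B

Reflexive relations are serial.
(A) ◇q → q is valid only on frames where every R-edge is a self-loop. Such an R need not be a subset of the identity — not valid.
(B) axiom D: valid iff R is serial. Every such R is serial — valid.
(C) the dual of axiom 5: valid iff R is euclidean. Such an R need not be euclidean — not valid.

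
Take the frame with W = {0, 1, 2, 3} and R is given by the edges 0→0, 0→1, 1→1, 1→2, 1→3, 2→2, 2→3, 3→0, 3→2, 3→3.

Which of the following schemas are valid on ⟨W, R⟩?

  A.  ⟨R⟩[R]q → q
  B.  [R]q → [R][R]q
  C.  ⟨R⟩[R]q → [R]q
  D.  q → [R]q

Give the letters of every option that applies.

R is not symmetric: 0 R 1 but not 1 R 0.
R is not transitive: 0 R 1 and 1 R 2 but not 0 R 2.
R is not euclidean: 0 R 1 and 0 R 0 but not 1 R 0.
R is not a subset of the identity: 0 R 1 with 0 ≠ 1.
(A) the dual of axiom B: valid iff R is symmetric. R is not symmetric — not valid.
(B) axiom 4: valid iff R is transitive. R is not transitive — not valid.
(C) ⟨R⟩[R]q → [R]q is the dual of axiom 5, which corresponds to the euclidean property. R is not euclidean — not valid.
(D) q → [R]q (equivalent to ◇p→p) corresponds to R being a subset of the identity. Here R ⊄ identity, so not valid.

none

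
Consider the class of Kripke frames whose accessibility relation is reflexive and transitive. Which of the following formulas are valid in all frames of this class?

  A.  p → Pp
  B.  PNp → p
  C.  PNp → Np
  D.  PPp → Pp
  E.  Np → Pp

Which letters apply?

A, D, E

Reflexive relations are serial.
(A) the dual of axiom T: valid iff R is reflexive. Every such R is reflexive — valid.
(B) PNp → p (the dual of axiom B) characterises the symmetric frames. Such an R need not be symmetric — not valid.
(C) PNp → Np is the dual of axiom 5; it is valid on a frame exactly when R is euclidean. Such an R need not be euclidean, so not valid.
(D) the dual of axiom 4: valid iff R is transitive. Every such R is transitive — valid.
(E) Np → Pp is axiom D; it is valid on a frame exactly when R is serial. Every such R is serial, so valid.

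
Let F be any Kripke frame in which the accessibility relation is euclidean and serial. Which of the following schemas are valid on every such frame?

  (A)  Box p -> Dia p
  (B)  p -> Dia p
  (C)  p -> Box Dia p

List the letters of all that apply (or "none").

(A) Box p -> Dia p is axiom D, which corresponds to seriality. Every such R is serial — valid.
(B) the dual of axiom T: valid iff R is reflexive. Such an R need not be reflexive — not valid.
(C) axiom B: valid iff R is symmetric. Such an R need not be symmetric — not valid.

A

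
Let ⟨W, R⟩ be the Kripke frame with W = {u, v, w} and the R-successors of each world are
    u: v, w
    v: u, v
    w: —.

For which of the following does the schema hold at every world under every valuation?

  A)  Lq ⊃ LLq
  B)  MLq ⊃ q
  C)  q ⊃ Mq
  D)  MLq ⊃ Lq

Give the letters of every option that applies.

R is not reflexive: not u R u.
R is not symmetric: u R w but not w R u.
R is not transitive: u R v and v R u but not u R u.
R is not euclidean: u R v and u R w but not v R w.
(A) Lq ⊃ LLq (axiom 4) characterises the transitive frames. R is not transitive — not valid.
(B) MLq ⊃ q (the dual of axiom B) characterises the symmetric frames. R is not symmetric — not valid.
(C) q ⊃ Mq is the dual of axiom T, which corresponds to reflexivity. R is not reflexive — not valid.
(D) MLq ⊃ Lq is the dual of axiom 5, which corresponds to the euclidean property. R is not euclidean — not valid.

none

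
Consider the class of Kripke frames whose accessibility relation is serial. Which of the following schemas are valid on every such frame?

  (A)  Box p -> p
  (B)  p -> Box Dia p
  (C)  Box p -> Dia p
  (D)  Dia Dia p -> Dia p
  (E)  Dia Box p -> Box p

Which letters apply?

(A) Box p -> p is axiom T; it is valid on a frame exactly when R is reflexive. Such an R need not be reflexive, so not valid.
(B) axiom B: valid iff R is symmetric. Such an R need not be symmetric — not valid.
(C) Box p -> Dia p (axiom D) characterises the serial frames. Every such R is serial — valid.
(D) Dia Dia p -> Dia p (the dual of axiom 4) characterises the transitive frames. Such an R need not be transitive — not valid.
(E) Dia Box p -> Box p is the dual of axiom 5, which corresponds to the euclidean property. Such an R need not be euclidean — not valid.

C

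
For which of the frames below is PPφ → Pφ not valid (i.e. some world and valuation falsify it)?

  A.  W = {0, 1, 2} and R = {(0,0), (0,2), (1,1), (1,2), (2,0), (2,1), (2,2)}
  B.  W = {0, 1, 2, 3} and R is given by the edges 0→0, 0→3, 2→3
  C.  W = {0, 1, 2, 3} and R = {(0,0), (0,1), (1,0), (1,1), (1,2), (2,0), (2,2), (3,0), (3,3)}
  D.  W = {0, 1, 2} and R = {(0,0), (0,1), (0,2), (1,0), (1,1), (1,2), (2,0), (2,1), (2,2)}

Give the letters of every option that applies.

The schema PPφ → Pφ is the dual of axiom 4; it is valid on a frame iff R is transitive.
(A) R is not transitive (0 R 2 and 2 R 1 but not 0 R 1), so the schema fails here.
(B) R is transitive (R is closed under composition), so the schema is valid here.
(C) R is not transitive (0 R 1 and 1 R 2 but not 0 R 2), so the schema fails here.
(D) R is transitive (R is closed under composition), so the schema is valid here.

A, C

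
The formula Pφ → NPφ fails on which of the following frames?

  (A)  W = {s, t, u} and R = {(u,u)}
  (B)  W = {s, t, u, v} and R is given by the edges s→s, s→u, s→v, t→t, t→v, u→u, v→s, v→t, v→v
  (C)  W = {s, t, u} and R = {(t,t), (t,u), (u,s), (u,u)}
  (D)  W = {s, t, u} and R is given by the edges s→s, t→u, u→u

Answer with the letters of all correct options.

The schema Pφ → NPφ is axiom 5; it is valid on a frame iff R is euclidean.
(A) R is euclidean (any two R-successors of the same world are R-related), so the schema is valid here.
(B) R is not euclidean (s R u and s R s but not u R s), so the schema fails here.
(C) R is not euclidean (t R u and t R t but not u R t), so the schema fails here.
(D) R is euclidean (any two R-successors of the same world are R-related), so the schema is valid here.

B, C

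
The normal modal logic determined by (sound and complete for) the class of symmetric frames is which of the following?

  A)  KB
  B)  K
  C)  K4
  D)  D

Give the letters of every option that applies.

(A) KB is determined by exactly this class.
(B) K is determined by the class of arbitrary frames.
(C) K4 is determined by the class of transitive frames.
(D) D is determined by the class of serial frames.

A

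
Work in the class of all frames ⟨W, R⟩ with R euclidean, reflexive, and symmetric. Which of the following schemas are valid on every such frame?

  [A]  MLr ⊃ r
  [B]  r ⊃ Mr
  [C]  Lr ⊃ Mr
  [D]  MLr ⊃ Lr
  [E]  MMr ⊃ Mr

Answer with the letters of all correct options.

A, B, C, D, E

A relation that is euclidean, reflexive, and symmetric is also serial and transitive.
(A) the dual of axiom B: valid iff R is symmetric. Every such R is symmetric — valid.
(B) r ⊃ Mr (the dual of axiom T) characterises the reflexive frames. Every such R is reflexive — valid.
(C) Lr ⊃ Mr (axiom D) characterises the serial frames. Every such R is serial — valid.
(D) the dual of axiom 5: valid iff R is euclidean. Every such R is euclidean — valid.
(E) MMr ⊃ Mr is the dual of axiom 4; it is valid on a frame exactly when R is transitive. Every such R is transitive, so valid.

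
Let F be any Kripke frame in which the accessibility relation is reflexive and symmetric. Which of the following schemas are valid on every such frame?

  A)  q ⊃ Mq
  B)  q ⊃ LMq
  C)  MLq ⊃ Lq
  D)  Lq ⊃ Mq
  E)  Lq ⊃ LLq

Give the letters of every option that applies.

Reflexive relations are serial.
(A) the dual of axiom T: valid iff R is reflexive. Every such R is reflexive — valid.
(B) q ⊃ LMq is axiom B, which corresponds to symmetry. Every such R is symmetric — valid.
(C) the dual of axiom 5: valid iff R is euclidean. Such an R need not be euclidean — not valid.
(D) Lq ⊃ Mq is axiom D, which corresponds to seriality. Every such R is serial — valid.
(E) Lq ⊃ LLq (axiom 4) characterises the transitive frames. Such an R need not be transitive — not valid.

A, B, D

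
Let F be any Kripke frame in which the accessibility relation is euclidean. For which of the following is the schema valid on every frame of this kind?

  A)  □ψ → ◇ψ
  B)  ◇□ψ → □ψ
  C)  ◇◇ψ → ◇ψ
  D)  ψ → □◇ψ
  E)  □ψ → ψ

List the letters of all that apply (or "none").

(A) □ψ → ◇ψ is axiom D, which corresponds to seriality. Such an R need not be serial — not valid.
(B) ◇□ψ → □ψ (the dual of axiom 5) characterises the euclidean frames. Every such R is euclidean — valid.
(C) ◇◇ψ → ◇ψ is the dual of axiom 4; it is valid on a frame exactly when R is transitive. Such an R need not be transitive, so not valid.
(D) axiom B: valid iff R is symmetric. Such an R need not be symmetric — not valid.
(E) □ψ → ψ is axiom T; it is valid on a frame exactly when R is reflexive. Such an R need not be reflexive, so not valid.

B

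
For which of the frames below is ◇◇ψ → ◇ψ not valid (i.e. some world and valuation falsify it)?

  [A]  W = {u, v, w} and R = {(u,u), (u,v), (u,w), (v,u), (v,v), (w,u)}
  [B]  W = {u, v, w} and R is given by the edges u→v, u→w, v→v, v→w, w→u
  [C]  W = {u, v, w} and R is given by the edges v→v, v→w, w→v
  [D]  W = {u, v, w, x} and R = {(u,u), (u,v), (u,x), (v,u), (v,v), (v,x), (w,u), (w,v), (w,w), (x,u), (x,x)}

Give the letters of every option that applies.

The schema ◇◇ψ → ◇ψ is the dual of axiom 4; it is valid on a frame iff R is transitive.
(A) R is not transitive (v R u and u R w but not v R w), so the schema fails here.
(B) R is not transitive (u R w and w R u but not u R u), so the schema fails here.
(C) R is not transitive (w R v and v R w but not w R w), so the schema fails here.
(D) R is not transitive (w R u and u R x but not w R x), so the schema fails here.

A, B, C, D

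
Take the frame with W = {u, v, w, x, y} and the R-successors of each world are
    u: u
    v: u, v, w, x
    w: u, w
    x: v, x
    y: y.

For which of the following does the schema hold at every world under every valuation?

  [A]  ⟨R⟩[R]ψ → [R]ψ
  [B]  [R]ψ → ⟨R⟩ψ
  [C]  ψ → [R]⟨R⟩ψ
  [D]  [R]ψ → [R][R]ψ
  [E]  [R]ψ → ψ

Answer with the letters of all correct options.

R is reflexive: each world relates to itself.
R is not symmetric: v R u but not u R v.
R is not transitive: x R v and v R u but not x R u.
R is not euclidean: v R u and v R v but not u R v.
R is serial: every world has an R-successor.
(A) ⟨R⟩[R]ψ → [R]ψ is the dual of axiom 5, which corresponds to the euclidean property. R is not euclidean — not valid.
(B) [R]ψ → ⟨R⟩ψ is axiom D; it is valid on a frame exactly when R is serial. R is serial, so valid.
(C) ψ → [R]⟨R⟩ψ (axiom B) characterises the symmetric frames. R is not symmetric — not valid.
(D) [R]ψ → [R][R]ψ is axiom 4; it is valid on a frame exactly when R is transitive. R is not transitive, so not valid.
(E) [R]ψ → ψ (axiom T) characterises the reflexive frames. R is reflexive — valid.

B, E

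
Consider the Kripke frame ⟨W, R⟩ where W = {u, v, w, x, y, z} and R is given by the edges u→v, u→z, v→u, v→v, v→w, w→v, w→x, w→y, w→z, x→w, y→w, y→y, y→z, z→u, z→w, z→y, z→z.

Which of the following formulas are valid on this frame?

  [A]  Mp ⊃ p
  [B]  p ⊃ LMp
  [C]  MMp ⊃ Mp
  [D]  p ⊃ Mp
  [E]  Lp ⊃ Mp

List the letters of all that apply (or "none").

B, E

R is not reflexive: not u R u.
R is symmetric: every R-edge is matched by its reverse.
R is not transitive: u R v and v R u but not u R u.
R is serial: every world has an R-successor.
R is not a subset of the identity: u R v with u ≠ v.
(A) Mp ⊃ p is valid only on frames where every R-edge is a self-loop. Here R ⊄ identity — not valid.
(B) axiom B: valid iff R is symmetric. R is symmetric — valid.
(C) MMp ⊃ Mp is the dual of axiom 4, which corresponds to transitivity. R is not transitive — not valid.
(D) p ⊃ Mp is the dual of axiom T, which corresponds to reflexivity. R is not reflexive — not valid.
(E) Lp ⊃ Mp is axiom D, which corresponds to seriality. R is serial — valid.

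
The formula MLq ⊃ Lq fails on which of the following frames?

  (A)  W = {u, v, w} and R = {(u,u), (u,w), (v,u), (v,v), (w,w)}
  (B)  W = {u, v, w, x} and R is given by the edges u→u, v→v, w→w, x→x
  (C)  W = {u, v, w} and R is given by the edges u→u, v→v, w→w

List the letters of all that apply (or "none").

The schema MLq ⊃ Lq is the dual of axiom 5; it is valid on a frame iff R is euclidean.
(A) R is not euclidean (u R w and u R u but not w R u), so the schema fails here.
(B) R is euclidean (any two R-successors of the same world are R-related), so the schema is valid here.
(C) R is euclidean (any two R-successors of the same world are R-related), so the schema is valid here.

A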